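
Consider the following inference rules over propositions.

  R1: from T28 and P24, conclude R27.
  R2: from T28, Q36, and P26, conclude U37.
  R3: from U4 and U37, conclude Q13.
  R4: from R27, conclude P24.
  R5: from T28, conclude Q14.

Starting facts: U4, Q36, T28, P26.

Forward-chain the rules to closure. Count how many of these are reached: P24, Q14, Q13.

From T28, R5 gives Q14.
From T28, Q36, and P26, R2 gives U37.
From U4 and U37, R3 gives Q13.
P24 would need R27 (R4), but R27 is never established.
Q14: reached.
Q13: reached.
Reached: Q14 and Q13 — 2 of the 3.

2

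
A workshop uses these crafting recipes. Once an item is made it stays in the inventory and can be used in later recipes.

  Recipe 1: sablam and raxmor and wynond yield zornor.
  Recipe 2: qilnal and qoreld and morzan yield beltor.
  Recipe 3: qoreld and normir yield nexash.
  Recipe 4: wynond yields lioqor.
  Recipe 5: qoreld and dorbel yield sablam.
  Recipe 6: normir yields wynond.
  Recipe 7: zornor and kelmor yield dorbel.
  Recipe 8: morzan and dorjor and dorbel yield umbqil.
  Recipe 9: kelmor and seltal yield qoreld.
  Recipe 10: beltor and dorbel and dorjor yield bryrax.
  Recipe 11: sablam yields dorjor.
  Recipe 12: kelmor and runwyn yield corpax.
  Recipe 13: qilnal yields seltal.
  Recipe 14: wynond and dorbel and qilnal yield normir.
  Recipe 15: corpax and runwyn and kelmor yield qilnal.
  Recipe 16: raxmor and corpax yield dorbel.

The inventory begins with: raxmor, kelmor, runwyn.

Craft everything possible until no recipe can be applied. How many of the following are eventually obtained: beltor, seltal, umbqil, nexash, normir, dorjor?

2

Using Recipe 12, kelmor and runwyn make corpax.
Using Recipe 15, corpax, runwyn, and kelmor make qilnal.
Using Recipe 16, raxmor and corpax make dorbel.
Using Recipe 13, qilnal makes seltal.
kelmor and seltal → qoreld (Recipe 9).
Using Recipe 5, qoreld and dorbel make sablam.
sablam → dorjor (Recipe 11).
beltor would need qilnal, qoreld, and morzan (Recipe 2), but morzan is never obtained.
seltal: reached.
umbqil would need morzan, dorjor, and dorbel (Recipe 8), but morzan is never obtained.
nexash would need qoreld and normir (Recipe 3), but normir is never obtained.
normir would need wynond, dorbel, and qilnal (Recipe 14), but wynond is never obtained.
dorjor: reached.
Reached: seltal and dorjor — 2 of the 6.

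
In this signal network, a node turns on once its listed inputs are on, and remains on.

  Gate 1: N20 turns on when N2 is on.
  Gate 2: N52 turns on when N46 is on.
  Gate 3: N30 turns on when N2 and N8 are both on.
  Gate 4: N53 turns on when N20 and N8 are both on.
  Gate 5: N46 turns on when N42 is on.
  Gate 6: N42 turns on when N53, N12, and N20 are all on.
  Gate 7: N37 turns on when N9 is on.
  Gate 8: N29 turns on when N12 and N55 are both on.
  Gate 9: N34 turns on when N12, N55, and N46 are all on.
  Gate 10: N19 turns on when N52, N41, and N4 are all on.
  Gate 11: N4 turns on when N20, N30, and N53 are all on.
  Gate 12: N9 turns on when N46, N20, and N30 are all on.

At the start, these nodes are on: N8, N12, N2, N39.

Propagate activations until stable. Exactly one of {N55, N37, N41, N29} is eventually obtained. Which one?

N37

Gate 1: N2 on → N20 on.
Gate 3: N2 and N8 on → N30 on.
N20 and N8 are on, so N53 turns on (Gate 4).
N53, N12, and N20 are on, so N42 turns on (Gate 6).
Gate 5: N42 on → N46 on.
Gate 12: N46, N20, and N30 on → N9 on.
N9 is on, so N37 turns on (Gate 7).
No rule produces N55, and it is not given. N29 would need N12 and N55 (Gate 8), but N55 never turns on. No rule produces N41, and it is not given.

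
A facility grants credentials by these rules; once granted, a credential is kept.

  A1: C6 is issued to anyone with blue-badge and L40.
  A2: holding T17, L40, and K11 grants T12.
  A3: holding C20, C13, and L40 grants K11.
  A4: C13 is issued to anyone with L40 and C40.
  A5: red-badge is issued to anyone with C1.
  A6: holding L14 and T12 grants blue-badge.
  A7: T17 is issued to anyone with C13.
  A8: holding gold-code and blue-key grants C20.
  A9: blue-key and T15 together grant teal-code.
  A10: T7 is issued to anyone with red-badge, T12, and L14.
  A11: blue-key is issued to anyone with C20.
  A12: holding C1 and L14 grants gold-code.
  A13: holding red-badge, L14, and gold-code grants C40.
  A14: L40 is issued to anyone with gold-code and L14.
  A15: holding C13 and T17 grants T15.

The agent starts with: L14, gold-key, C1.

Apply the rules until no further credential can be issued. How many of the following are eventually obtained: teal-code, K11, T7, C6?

teal-code would need blue-key and T15 (A9), but blue-key is never granted.
K11 would need C20, C13, and L40 (A3), but C20 is never granted.
T7 would need red-badge, T12, and L14 (A10), but T12 is never granted.
C6 would need blue-badge and L40 (A1), but blue-badge is never granted.
None of the 4 are reached.

0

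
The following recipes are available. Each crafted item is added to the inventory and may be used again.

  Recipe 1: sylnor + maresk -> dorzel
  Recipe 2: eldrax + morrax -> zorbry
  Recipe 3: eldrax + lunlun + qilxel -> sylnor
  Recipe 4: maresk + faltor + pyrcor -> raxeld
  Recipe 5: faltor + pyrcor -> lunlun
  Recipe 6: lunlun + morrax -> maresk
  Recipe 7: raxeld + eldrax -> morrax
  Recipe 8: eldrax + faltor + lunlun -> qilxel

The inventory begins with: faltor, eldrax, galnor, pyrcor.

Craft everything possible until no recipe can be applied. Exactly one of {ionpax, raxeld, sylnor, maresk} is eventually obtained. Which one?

sylnor

Using Recipe 5, faltor and pyrcor make lunlun.
Using Recipe 8, eldrax, faltor, and lunlun make qilxel.
Using Recipe 3, eldrax, lunlun, and qilxel make sylnor.
No rule produces ionpax, and it is not given. raxeld would need maresk, faltor, and pyrcor (Recipe 4), but maresk is never obtained. maresk would need lunlun and morrax (Recipe 6), but morrax is never obtained.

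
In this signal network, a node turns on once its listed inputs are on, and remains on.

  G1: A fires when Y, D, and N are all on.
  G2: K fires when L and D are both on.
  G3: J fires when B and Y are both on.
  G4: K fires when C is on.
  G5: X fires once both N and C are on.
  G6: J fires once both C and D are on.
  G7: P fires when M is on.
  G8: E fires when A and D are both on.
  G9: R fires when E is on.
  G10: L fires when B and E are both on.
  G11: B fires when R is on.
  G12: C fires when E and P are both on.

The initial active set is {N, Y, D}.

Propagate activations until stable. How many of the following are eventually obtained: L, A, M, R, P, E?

G1: Y, D, and N on → A on.
G8: A and D on → E on.
E is on, so R fires (G9).
R is on, so B fires (G11).
B and E are on, so L fires (G10).
L: reached.
A: reached.
No rule produces M, and it is not given.
R: reached.
P would need M (G7), but M never turns on.
E: reached.
Reached: L, A, R, and E — 4 of the 6.

4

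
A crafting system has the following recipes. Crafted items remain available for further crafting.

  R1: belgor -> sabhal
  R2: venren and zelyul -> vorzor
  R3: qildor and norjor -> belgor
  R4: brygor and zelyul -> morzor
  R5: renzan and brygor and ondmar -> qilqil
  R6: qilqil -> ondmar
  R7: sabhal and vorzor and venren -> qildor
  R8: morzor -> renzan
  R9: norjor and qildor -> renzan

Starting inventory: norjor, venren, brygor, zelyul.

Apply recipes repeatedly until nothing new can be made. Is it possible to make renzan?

Using R4, brygor and zelyul make morzor.
Using R8, morzor makes renzan.

Yes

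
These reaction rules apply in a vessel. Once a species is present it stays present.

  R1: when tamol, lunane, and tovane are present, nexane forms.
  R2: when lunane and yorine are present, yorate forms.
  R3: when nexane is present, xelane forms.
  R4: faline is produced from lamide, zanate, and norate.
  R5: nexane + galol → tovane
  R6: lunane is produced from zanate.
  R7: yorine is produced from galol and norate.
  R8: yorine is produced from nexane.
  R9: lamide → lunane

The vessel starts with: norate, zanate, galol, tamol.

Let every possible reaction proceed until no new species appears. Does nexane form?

nexane would need tamol, lunane, and tovane (R1), but tovane never forms.

No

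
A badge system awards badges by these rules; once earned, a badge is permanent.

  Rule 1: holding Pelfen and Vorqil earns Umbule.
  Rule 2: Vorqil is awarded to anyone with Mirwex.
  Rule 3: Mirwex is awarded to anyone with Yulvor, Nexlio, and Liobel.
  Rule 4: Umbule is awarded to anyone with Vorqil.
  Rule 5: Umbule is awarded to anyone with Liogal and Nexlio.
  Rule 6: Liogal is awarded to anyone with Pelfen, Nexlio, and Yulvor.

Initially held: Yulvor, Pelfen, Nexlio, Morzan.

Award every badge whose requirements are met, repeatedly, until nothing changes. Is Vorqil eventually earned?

Vorqil would need Mirwex (Rule 2), but Mirwex is never earned.

No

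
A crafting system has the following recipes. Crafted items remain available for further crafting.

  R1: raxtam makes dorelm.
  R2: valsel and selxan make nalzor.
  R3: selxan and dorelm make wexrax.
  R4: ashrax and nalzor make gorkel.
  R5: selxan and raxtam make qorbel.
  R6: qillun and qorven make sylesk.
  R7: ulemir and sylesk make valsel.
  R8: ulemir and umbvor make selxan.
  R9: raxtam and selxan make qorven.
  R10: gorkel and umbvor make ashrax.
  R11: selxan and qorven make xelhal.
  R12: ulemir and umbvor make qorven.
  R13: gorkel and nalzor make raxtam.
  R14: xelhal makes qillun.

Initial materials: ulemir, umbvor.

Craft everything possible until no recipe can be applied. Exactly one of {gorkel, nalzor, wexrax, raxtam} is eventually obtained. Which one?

nalzor

ulemir and umbvor → qorven (R12).
ulemir and umbvor → selxan (R8).
selxan and qorven → xelhal (R11).
Using R14, xelhal makes qillun.
qillun and qorven → sylesk (R6).
ulemir and sylesk → valsel (R7).
valsel and selxan → nalzor (R2).
raxtam would need gorkel and nalzor (R13), but gorkel is never obtained. gorkel would need ashrax and nalzor (R4), but ashrax is never obtained. wexrax would need selxan and dorelm (R3), but dorelm is never obtained.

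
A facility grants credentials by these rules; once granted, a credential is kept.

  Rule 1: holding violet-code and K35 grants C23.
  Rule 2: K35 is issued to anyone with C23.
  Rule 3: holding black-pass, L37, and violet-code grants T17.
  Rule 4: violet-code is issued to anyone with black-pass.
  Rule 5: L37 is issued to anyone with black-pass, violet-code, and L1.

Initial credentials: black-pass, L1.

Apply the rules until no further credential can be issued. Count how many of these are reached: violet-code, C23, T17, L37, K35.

3

Holding black-pass grants violet-code (Rule 4).
Holding black-pass, violet-code, and L1 grants L37 (Rule 5).
Holding black-pass, L37, and violet-code grants T17 (Rule 3).
violet-code: reached.
C23 would need violet-code and K35 (Rule 1), but K35 is never granted.
T17: reached.
L37: reached.
K35 would need C23 (Rule 2), but C23 is never granted.
Reached: violet-code, T17, and L37 — 3 of the 5.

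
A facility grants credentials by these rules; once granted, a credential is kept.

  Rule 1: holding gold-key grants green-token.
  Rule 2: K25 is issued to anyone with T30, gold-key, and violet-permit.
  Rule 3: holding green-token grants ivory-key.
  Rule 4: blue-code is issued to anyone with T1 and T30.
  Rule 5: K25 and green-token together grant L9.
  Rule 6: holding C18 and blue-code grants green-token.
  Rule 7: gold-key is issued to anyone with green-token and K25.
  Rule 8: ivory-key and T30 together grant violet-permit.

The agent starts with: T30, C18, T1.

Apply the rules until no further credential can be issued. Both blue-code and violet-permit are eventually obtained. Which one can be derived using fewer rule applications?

blue-code: Holding T1 and T30 grants blue-code (Rule 4). [1 rule application]
violet-permit: Holding T1 and T30 grants blue-code (Rule 4). Holding C18 and blue-code grants green-token (Rule 6). Holding green-token grants ivory-key (Rule 3). Holding ivory-key and T30 grants violet-permit (Rule 8). [4 rule applications]
blue-code needs fewer.

blue-code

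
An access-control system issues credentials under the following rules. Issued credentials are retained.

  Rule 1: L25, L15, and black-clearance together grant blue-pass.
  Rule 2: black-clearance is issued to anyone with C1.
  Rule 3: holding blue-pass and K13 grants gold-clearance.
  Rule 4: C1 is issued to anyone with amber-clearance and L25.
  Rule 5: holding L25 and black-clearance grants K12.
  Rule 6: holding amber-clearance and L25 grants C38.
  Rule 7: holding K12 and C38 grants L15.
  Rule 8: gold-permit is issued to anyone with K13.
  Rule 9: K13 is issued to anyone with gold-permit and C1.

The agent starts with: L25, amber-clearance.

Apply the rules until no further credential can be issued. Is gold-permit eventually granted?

No

gold-permit would need K13 (Rule 8), but K13 is never granted.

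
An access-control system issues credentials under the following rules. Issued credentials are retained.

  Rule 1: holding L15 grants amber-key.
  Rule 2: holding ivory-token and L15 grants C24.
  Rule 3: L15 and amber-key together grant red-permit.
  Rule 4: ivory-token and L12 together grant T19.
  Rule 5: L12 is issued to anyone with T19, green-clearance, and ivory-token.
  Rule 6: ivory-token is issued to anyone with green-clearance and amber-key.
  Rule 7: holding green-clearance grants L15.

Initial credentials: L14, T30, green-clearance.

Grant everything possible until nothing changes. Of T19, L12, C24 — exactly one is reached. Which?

Holding green-clearance grants L15 (Rule 7).
Holding L15 grants amber-key (Rule 1).
Holding green-clearance and amber-key grants ivory-token (Rule 6).
Holding ivory-token and L15 grants C24 (Rule 2).
T19 would need ivory-token and L12 (Rule 4), but L12 is never granted. L12 would need T19, green-clearance, and ivory-token (Rule 5), but T19 is never granted.

C24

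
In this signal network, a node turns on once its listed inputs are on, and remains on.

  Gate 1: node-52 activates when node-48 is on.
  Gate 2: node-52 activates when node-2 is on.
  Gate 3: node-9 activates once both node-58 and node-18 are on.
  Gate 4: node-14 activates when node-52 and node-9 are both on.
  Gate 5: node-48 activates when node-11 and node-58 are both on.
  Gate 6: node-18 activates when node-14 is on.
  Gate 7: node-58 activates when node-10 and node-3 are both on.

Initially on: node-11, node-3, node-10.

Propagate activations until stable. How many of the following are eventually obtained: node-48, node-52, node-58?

3

Gate 7: node-10 and node-3 on → node-58 on.
node-11 and node-58 are on, so node-48 activates (Gate 5).
Gate 1: node-48 on → node-52 on.
node-48: reached.
node-52: reached.
node-58: reached.
All 3 are reached.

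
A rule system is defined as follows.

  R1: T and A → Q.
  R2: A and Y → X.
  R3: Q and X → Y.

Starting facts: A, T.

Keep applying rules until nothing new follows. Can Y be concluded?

Y would need Q and X (R3), but X is never established.

No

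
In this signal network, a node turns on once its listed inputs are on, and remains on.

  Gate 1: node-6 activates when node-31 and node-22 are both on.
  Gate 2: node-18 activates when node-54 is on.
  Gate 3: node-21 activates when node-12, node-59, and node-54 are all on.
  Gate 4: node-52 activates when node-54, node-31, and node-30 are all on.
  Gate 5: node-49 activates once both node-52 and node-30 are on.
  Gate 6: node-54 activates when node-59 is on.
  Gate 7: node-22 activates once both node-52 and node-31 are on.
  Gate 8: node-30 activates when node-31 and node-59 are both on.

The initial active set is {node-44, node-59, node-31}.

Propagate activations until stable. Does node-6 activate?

Gate 8: node-31 and node-59 on → node-30 on.
node-59 is on, so node-54 activates (Gate 6).
node-54, node-31, and node-30 are on, so node-52 activates (Gate 4).
node-52 and node-31 are on, so node-22 activates (Gate 7).
Gate 1: node-31 and node-22 on → node-6 on.

Yes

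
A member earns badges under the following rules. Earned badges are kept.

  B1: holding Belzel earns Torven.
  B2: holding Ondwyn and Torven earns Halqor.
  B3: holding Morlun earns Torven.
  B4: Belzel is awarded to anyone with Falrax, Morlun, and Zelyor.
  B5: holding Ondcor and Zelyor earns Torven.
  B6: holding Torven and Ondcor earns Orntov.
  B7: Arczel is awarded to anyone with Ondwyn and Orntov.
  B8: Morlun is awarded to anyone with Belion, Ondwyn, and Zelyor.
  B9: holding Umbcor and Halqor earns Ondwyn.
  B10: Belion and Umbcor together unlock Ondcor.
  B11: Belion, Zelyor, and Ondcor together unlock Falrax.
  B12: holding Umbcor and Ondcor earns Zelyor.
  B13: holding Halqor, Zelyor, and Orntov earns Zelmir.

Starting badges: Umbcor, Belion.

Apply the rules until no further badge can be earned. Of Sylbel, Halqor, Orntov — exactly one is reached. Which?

With Belion and Umbcor, Ondcor is earned (B10).
With Umbcor and Ondcor, Zelyor is earned (B12).
With Ondcor and Zelyor, Torven is earned (B5).
With Torven and Ondcor, Orntov is earned (B6).
No rule produces Sylbel, and it is not given. Halqor would need Ondwyn and Torven (B2), but Ondwyn is never earned.

Orntov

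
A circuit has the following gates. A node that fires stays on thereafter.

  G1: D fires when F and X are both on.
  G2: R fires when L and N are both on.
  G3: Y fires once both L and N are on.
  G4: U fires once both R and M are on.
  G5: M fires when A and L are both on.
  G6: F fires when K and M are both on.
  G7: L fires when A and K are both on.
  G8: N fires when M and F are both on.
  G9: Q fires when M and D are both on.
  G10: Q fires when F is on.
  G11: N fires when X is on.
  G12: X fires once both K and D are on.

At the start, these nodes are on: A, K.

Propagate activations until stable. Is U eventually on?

Yes

A and K are on, so L fires (G7).
A and L are on, so M fires (G5).
G6: K and M on → F on.
G8: M and F on → N on.
G2: L and N on → R on.
G4: R and M on → U on.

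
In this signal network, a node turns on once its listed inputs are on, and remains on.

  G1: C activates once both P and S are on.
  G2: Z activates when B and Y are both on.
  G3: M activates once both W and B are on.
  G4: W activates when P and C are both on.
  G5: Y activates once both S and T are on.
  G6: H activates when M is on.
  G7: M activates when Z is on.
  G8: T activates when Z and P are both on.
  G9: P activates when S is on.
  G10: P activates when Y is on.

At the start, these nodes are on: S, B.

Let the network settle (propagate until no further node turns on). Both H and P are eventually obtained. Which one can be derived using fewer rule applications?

P: S is on, so P activates (G9). [1 rule application]
H: G9: S on → P on. G1: P and S on → C on. G4: P and C on → W on. G3: W and B on → M on. M is on, so H activates (G6). [5 rule applications]
P needs fewer.

P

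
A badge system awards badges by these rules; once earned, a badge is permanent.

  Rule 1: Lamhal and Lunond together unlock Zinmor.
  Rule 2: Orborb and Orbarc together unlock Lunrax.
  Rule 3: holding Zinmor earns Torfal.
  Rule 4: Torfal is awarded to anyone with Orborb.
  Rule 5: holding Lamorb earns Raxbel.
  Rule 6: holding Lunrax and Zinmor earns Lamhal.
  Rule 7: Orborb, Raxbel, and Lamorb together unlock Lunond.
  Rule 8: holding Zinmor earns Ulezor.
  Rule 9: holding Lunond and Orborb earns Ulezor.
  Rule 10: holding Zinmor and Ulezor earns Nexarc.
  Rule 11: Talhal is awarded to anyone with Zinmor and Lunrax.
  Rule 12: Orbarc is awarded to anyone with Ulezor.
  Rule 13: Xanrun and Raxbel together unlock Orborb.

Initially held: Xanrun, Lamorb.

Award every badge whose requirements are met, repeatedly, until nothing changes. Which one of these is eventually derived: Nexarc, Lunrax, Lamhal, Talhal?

Lunrax

With Lamorb, Raxbel is earned (Rule 5).
With Xanrun and Raxbel, Orborb is earned (Rule 13).
With Orborb, Raxbel, and Lamorb, Lunond is earned (Rule 7).
With Lunond and Orborb, Ulezor is earned (Rule 9).
With Ulezor, Orbarc is earned (Rule 12).
With Orborb and Orbarc, Lunrax is earned (Rule 2).
Talhal would need Zinmor and Lunrax (Rule 11), but Zinmor is never earned. Nexarc would need Zinmor and Ulezor (Rule 10), but Zinmor is never earned. Lamhal would need Lunrax and Zinmor (Rule 6), but Zinmor is never earned.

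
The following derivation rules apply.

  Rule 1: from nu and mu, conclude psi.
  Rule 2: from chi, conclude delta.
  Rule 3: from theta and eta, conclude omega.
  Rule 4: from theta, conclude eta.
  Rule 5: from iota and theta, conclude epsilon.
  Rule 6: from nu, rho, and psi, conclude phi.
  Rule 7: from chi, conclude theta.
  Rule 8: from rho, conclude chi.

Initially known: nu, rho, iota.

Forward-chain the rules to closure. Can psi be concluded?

psi would need nu and mu (Rule 1), but mu is never established.

No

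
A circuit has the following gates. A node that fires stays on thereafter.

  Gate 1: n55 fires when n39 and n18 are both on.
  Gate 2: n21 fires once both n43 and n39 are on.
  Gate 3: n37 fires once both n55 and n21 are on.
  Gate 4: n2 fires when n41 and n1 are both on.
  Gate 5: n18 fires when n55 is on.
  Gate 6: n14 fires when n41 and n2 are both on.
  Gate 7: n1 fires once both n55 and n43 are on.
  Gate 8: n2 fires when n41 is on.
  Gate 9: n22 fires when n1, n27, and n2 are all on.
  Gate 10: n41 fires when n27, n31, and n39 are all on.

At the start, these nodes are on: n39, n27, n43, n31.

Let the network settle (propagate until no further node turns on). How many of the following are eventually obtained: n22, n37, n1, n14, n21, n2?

Gate 2: n43 and n39 on → n21 on.
n27, n31, and n39 are on, so n41 fires (Gate 10).
Gate 8: n41 on → n2 on.
n41 and n2 are on, so n14 fires (Gate 6).
n22 would need n1, n27, and n2 (Gate 9), but n1 never turns on.
n37 would need n55 and n21 (Gate 3), but n55 never turns on.
n1 would need n55 and n43 (Gate 7), but n55 never turns on.
n14: reached.
n21: reached.
n2: reached.
Reached: n14, n21, and n2 — 3 of the 6.

3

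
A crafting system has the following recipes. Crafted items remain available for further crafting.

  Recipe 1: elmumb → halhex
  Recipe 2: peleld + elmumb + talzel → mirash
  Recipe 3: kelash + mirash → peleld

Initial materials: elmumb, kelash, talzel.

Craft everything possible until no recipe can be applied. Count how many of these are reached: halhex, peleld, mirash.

elmumb → halhex (Recipe 1).
halhex: reached.
peleld would need kelash and mirash (Recipe 3), but mirash is never obtained.
mirash would need peleld, elmumb, and talzel (Recipe 2), but peleld is never obtained.
Reached: halhex — 1 of the 3.

1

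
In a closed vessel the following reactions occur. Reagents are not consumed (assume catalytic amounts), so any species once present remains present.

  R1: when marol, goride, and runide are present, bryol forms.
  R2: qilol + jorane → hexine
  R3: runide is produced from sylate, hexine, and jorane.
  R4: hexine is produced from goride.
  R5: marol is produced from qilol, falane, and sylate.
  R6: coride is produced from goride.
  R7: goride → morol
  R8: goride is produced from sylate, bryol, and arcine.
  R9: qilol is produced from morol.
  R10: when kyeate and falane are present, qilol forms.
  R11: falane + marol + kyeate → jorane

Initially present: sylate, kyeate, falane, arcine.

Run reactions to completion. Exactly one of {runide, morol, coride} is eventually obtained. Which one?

kyeate and falane present → qilol forms (R10).
qilol, falane, and sylate present → marol forms (R5).
falane, marol, and kyeate present → jorane forms (R11).
qilol and jorane present → hexine forms (R2).
sylate, hexine, and jorane present → runide forms (R3).
morol would need goride (R7), but goride never forms. coride would need goride (R6), but goride never forms.

runide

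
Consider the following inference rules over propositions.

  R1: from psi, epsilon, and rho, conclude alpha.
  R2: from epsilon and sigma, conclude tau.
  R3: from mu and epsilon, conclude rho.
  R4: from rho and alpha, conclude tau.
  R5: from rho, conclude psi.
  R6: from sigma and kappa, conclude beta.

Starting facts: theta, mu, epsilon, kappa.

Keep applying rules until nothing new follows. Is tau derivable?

Yes

From mu and epsilon, R3 gives rho.
From rho, R5 gives psi.
psi, epsilon, and rho hold, so alpha follows (R1).
rho and alpha hold, so tau follows (R4).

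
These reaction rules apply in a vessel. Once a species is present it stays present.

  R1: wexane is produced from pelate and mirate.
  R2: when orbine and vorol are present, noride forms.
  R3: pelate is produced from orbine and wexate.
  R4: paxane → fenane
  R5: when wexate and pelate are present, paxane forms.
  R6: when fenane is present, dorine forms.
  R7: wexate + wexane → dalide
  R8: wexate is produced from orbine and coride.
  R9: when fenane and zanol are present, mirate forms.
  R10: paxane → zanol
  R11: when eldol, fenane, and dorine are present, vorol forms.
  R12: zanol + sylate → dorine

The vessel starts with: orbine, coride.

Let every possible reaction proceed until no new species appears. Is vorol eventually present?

No

vorol would need eldol, fenane, and dorine (R11), but eldol never forms.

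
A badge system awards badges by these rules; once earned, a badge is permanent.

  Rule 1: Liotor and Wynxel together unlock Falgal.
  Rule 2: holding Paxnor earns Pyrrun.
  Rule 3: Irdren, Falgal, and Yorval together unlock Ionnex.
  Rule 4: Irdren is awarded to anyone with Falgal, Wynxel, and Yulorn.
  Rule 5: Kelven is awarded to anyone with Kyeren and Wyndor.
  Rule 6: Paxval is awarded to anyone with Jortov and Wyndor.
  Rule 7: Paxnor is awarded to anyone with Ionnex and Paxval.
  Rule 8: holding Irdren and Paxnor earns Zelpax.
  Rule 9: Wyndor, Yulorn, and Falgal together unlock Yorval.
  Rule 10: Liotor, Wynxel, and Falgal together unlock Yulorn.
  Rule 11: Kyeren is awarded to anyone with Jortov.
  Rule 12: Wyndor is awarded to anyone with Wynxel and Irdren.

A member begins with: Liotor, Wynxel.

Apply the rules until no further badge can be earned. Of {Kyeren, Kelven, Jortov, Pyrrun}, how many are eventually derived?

0

Kyeren would need Jortov (Rule 11), but Jortov is never earned.
Kelven would need Kyeren and Wyndor (Rule 5), but Kyeren is never earned.
No rule produces Jortov, and it is not given.
Pyrrun would need Paxnor (Rule 2), but Paxnor is never earned.
None of the 4 are reached.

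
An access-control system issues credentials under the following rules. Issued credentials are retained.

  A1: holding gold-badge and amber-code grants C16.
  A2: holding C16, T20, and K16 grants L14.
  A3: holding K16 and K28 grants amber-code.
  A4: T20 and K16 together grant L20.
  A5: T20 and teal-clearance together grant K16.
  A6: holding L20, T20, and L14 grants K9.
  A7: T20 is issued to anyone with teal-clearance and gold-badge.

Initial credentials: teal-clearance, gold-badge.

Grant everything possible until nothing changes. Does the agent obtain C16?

C16 would need gold-badge and amber-code (A1), but amber-code is never granted.

No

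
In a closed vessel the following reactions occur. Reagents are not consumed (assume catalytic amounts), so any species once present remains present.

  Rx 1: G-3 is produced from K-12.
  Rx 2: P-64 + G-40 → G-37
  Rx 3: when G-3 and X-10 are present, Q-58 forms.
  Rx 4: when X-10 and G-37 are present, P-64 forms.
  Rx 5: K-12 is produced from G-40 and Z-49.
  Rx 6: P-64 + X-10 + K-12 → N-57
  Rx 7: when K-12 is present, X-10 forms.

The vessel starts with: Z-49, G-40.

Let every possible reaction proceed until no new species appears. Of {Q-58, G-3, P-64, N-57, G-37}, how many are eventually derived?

G-40 and Z-49 present → K-12 forms (Rx 5).
K-12 present → X-10 forms (Rx 7).
K-12 present → G-3 forms (Rx 1).
G-3 and X-10 present → Q-58 forms (Rx 3).
Q-58: reached.
G-3: reached.
P-64 would need X-10 and G-37 (Rx 4), but G-37 never forms.
N-57 would need P-64, X-10, and K-12 (Rx 6), but P-64 never forms.
G-37 would need P-64 and G-40 (Rx 2), but P-64 never forms.
Reached: Q-58 and G-3 — 2 of the 5.

2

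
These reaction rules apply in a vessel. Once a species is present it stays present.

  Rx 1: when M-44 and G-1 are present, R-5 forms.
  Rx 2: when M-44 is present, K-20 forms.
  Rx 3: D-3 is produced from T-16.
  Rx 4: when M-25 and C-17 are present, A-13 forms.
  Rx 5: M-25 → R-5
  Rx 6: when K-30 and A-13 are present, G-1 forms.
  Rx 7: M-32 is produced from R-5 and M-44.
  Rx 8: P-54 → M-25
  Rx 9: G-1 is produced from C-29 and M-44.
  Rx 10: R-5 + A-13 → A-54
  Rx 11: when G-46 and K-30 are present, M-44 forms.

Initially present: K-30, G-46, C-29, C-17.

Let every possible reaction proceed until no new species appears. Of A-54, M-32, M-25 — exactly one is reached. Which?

M-32

G-46 and K-30 present → M-44 forms (Rx 11).
C-29 and M-44 present → G-1 forms (Rx 9).
M-44 and G-1 present → R-5 forms (Rx 1).
R-5 and M-44 present → M-32 forms (Rx 7).
M-25 would need P-54 (Rx 8), but P-54 never forms. A-54 would need R-5 and A-13 (Rx 10), but A-13 never forms.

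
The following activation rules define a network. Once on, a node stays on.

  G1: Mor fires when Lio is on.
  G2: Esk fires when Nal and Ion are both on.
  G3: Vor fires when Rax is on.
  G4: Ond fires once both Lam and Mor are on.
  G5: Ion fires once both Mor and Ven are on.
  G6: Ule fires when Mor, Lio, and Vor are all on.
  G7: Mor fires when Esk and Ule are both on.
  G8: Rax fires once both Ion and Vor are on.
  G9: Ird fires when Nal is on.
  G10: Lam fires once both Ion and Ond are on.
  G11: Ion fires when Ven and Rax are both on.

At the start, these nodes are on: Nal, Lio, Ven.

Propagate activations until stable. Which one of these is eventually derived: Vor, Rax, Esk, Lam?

G1: Lio on → Mor on.
G5: Mor and Ven on → Ion on.
Nal and Ion are on, so Esk fires (G2).
Vor would need Rax (G3), but Rax never turns on. Lam would need Ion and Ond (G10), but Ond never turns on. Rax would need Ion and Vor (G8), but Vor never turns on.

Esk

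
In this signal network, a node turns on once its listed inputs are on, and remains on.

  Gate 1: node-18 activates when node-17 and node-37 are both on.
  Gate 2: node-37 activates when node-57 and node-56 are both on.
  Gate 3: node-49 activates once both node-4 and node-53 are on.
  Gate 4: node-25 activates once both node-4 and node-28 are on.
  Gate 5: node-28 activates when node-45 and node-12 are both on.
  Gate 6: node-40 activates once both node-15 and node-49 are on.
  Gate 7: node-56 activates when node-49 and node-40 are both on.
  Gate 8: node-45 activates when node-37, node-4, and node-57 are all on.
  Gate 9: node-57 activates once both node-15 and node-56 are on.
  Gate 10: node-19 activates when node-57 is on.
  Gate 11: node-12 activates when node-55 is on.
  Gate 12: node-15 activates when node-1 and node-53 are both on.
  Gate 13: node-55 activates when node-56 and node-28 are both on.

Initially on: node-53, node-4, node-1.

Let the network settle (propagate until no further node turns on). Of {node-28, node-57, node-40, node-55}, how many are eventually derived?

node-1 and node-53 are on, so node-15 activates (Gate 12).
node-4 and node-53 are on, so node-49 activates (Gate 3).
node-15 and node-49 are on, so node-40 activates (Gate 6).
node-49 and node-40 are on, so node-56 activates (Gate 7).
Gate 9: node-15 and node-56 on → node-57 on.
node-28 would need node-45 and node-12 (Gate 5), but node-12 never turns on.
node-57: reached.
node-40: reached.
node-55 would need node-56 and node-28 (Gate 13), but node-28 never turns on.
Reached: node-57 and node-40 — 2 of the 4.

2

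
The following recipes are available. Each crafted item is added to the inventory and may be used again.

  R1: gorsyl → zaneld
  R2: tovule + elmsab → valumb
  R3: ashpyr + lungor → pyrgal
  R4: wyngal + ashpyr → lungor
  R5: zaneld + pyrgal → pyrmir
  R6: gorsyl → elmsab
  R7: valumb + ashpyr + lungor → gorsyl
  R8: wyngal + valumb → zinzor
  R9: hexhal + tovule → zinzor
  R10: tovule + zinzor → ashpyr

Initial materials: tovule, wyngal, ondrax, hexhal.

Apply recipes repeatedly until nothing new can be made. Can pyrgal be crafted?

hexhal + tovule → zinzor (R9).
tovule + zinzor → ashpyr (R10).
Using R4, wyngal and ashpyr make lungor.
Using R3, ashpyr and lungor make pyrgal.

Yes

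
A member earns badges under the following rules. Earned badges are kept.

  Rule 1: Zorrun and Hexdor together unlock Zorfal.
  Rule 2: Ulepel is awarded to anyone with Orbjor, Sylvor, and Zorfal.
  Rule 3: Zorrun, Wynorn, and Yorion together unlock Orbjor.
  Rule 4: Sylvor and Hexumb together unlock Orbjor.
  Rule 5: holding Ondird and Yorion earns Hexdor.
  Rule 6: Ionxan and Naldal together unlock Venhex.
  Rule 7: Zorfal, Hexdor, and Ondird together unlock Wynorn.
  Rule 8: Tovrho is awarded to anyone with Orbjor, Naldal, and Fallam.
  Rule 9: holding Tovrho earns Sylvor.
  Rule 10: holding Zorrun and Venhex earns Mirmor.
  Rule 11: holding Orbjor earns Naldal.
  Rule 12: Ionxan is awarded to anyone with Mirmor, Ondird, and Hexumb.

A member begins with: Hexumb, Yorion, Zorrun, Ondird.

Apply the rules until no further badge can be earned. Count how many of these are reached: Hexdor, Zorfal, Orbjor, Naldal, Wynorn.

5

With Ondird and Yorion, Hexdor is earned (Rule 5).
With Zorrun and Hexdor, Zorfal is earned (Rule 1).
With Zorfal, Hexdor, and Ondird, Wynorn is earned (Rule 7).
With Zorrun, Wynorn, and Yorion, Orbjor is earned (Rule 3).
With Orbjor, Naldal is earned (Rule 11).
Hexdor: reached.
Zorfal: reached.
Orbjor: reached.
Naldal: reached.
Wynorn: reached.
All 5 are reached.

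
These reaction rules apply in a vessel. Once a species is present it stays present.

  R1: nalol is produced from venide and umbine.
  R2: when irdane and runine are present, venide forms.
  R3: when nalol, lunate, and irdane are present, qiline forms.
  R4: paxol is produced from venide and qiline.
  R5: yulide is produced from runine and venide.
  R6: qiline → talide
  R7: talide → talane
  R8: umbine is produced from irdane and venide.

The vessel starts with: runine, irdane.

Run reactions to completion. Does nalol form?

Yes

irdane and runine present → venide forms (R2).
irdane and venide present → umbine forms (R8).
venide and umbine present → nalol forms (R1).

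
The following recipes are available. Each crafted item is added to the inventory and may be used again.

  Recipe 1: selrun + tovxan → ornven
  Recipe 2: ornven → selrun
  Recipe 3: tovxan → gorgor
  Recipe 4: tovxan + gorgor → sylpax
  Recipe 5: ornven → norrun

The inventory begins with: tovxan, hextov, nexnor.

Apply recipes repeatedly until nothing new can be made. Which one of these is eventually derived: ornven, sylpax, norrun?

Using Recipe 3, tovxan makes gorgor.
tovxan + gorgor → sylpax (Recipe 4).
ornven would need selrun and tovxan (Recipe 1), but selrun is never obtained. norrun would need ornven (Recipe 5), but ornven is never obtained.

sylpax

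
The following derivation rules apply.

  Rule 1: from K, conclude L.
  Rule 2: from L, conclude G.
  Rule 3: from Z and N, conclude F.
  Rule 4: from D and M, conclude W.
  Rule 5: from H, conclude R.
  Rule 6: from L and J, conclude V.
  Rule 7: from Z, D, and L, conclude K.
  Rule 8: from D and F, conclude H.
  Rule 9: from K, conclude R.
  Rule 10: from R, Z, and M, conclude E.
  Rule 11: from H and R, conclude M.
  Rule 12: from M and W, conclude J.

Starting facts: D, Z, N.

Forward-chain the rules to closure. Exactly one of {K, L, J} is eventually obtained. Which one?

From Z and N, Rule 3 gives F.
From D and F, Rule 8 gives H.
From H, Rule 5 gives R.
From H and R, Rule 11 gives M.
From D and M, Rule 4 gives W.
M and W hold, so J follows (Rule 12).
L would need K (Rule 1), but K is never established. K would need Z, D, and L (Rule 7), but L is never established.

J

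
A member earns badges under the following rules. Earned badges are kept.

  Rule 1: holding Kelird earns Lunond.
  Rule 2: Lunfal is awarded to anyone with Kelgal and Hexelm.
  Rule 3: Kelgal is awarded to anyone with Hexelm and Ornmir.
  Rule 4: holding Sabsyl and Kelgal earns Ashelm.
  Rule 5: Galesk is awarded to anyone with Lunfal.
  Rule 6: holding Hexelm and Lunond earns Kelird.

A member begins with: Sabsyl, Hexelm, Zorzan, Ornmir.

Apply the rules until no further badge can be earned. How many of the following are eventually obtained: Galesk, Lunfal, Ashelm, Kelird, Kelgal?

With Hexelm and Ornmir, Kelgal is earned (Rule 3).
With Sabsyl and Kelgal, Ashelm is earned (Rule 4).
With Kelgal and Hexelm, Lunfal is earned (Rule 2).
With Lunfal, Galesk is earned (Rule 5).
Galesk: reached.
Lunfal: reached.
Ashelm: reached.
Kelird would need Hexelm and Lunond (Rule 6), but Lunond is never earned.
Kelgal: reached.
Reached: Galesk, Lunfal, Ashelm, and Kelgal — 4 of the 5.

4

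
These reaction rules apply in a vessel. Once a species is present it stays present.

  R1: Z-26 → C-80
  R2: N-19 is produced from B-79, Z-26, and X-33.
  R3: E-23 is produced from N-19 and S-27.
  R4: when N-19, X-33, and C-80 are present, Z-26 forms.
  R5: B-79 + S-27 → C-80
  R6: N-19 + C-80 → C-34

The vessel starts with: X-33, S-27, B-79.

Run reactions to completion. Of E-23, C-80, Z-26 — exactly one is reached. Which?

C-80

B-79 and S-27 present → C-80 forms (R5).
E-23 would need N-19 and S-27 (R3), but N-19 never forms. Z-26 would need N-19, X-33, and C-80 (R4), but N-19 never forms.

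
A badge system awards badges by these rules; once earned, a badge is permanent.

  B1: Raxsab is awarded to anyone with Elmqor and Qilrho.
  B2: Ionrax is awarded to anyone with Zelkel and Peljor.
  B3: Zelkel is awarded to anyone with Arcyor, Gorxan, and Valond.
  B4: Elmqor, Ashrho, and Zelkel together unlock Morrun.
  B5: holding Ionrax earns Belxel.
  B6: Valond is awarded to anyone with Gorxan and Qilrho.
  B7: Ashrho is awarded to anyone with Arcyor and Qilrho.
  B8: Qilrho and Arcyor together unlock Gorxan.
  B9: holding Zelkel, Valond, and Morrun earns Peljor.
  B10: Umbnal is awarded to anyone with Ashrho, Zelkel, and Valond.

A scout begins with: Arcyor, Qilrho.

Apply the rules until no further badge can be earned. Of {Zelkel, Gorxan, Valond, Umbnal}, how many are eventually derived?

4

With Qilrho and Arcyor, Gorxan is earned (B8).
With Arcyor and Qilrho, Ashrho is earned (B7).
With Gorxan and Qilrho, Valond is earned (B6).
With Arcyor, Gorxan, and Valond, Zelkel is earned (B3).
With Ashrho, Zelkel, and Valond, Umbnal is earned (B10).
Zelkel: reached.
Gorxan: reached.
Valond: reached.
Umbnal: reached.
All 4 are reached.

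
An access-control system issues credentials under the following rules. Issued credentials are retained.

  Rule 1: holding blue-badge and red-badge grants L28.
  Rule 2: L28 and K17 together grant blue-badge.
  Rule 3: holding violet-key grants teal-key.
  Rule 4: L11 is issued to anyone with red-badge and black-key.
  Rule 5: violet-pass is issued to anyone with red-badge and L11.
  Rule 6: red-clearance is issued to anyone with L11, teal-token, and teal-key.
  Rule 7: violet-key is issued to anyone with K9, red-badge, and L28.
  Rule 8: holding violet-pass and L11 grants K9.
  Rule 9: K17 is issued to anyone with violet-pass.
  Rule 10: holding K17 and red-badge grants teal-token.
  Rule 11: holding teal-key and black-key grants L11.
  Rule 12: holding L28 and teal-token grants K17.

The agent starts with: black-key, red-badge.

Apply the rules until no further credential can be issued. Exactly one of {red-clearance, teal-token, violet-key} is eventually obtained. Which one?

Holding red-badge and black-key grants L11 (Rule 4).
Holding red-badge and L11 grants violet-pass (Rule 5).
Holding violet-pass grants K17 (Rule 9).
Holding K17 and red-badge grants teal-token (Rule 10).
red-clearance would need L11, teal-token, and teal-key (Rule 6), but teal-key is never granted. violet-key would need K9, red-badge, and L28 (Rule 7), but L28 is never granted.

teal-token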